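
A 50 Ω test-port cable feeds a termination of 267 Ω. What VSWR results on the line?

VSWR ≈ 5.34

For a purely resistive load, VSWR = R_L/Z_0 or Z_0/R_L (whichever > 1) = 267/50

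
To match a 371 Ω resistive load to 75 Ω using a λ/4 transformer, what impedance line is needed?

Z_qwt ≈ 167 Ω

Z_qwt = √(Z_0·R_L) = √(75 × 371) = √27820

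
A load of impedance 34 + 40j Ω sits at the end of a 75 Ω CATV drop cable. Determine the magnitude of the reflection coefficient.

|Γ| ≈ 0.493

Γ = (Z_L − Z_0)/(Z_L + Z_0) = (-41 + j40)/(109 + j40)
|Γ| = 57.3/116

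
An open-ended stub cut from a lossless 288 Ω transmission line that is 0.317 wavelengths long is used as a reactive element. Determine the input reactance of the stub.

βl = 2π × 0.317 = 114°
tan(βl) = -2.23
For an open-ended stub, Z_in = −jZ_0·cot(βl) = −jZ_0/tan(βl)

X_in ≈ 129 Ω (inductive)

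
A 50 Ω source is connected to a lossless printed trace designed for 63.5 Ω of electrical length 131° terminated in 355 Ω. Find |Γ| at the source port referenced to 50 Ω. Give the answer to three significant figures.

tan(βl) = -1.15
Z_in = Z_0·(Z_L + jZ_0·tanβl)/(Z_0 + jZ_L·tanβl) = 19.5 + j52.2 Ω
Γ_s = (Z_in − Z_s)/(Z_in + Z_s) = (-30.5 + j52.2)/(69.5 + j52.2), |Γ_s| = 0.696

|Γ| ≈ 0.696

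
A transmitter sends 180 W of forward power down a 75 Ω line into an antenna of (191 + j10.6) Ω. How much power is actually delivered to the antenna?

P_delivered ≈ 146 W

|Γ| = |(116 + j10.6)/(266 + j10.6)| = 0.438
|Γ|² = 0.191
P_refl = |Γ|²·P_inc = 34.5 W, P_del = (1 − |Γ|²)·P_inc = 146 W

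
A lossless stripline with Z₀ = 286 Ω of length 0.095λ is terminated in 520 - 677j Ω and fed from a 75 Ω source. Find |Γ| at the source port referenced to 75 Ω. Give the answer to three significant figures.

|Γ| ≈ 0.81

βl = 2π × 0.095 = 34.2°
tan(βl) = 0.68
Z_in = Z_0·(Z_L + jZ_0·tanβl)/(Z_0 + jZ_L·tanβl) = 91.2 − j228 Ω
Γ_s = (Z_in − Z_s)/(Z_in + Z_s) = (16.2 − j228)/(166 − j228), |Γ_s| = 0.81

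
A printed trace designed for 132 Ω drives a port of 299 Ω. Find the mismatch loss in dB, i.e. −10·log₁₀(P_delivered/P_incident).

Γ = (299 − 132)/(299 + 132) = 0.387
|Γ|² = 0.15, so P_del/P_inc = 1 − |Γ|² = 0.85
ML = −10·log₁₀(1 − |Γ|²)

mismatch loss ≈ 0.706 dB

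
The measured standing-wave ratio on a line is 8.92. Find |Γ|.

|Γ| = (S − 1)/(S + 1) = (8.92 − 1)/(8.92 + 1) = 7.92/9.92

|Γ| ≈ 0.798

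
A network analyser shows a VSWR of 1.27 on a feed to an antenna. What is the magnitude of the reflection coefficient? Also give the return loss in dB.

|Γ| = (S − 1)/(S + 1) = (1.27 − 1)/(1.27 + 1) = 0.27/2.27
RL = −20·log₁₀|Γ| = −20·log₁₀(0.119)

|Γ| ≈ 0.119; return loss ≈ 18.5 dB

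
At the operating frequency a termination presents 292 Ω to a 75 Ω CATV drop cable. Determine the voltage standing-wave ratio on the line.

VSWR ≈ 3.89

For a purely resistive load, VSWR = R_L/Z_0 or Z_0/R_L (whichever > 1) = 292/75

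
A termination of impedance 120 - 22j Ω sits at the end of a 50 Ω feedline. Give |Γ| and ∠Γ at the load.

Γ ≈ 0.428 ∠ -10.1°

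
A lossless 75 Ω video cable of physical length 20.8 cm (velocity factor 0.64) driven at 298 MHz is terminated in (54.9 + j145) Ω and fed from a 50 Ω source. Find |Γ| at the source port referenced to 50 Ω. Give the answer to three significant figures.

λ = v/f = 0.64·c / 298 MHz = 0.644 m
βl = 2π·l/λ = 2π × 0.323 = 116°
tan(βl) = -2.03
Z_in = Z_0·(Z_L + jZ_0·tanβl)/(Z_0 + jZ_L·tanβl) = 10.6 + j1.73 Ω
Γ_s = (Z_in − Z_s)/(Z_in + Z_s) = (-39.4 + j1.73)/(60.6 + j1.73), |Γ_s| = 0.65

|Γ| ≈ 0.65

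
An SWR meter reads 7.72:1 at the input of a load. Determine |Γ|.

|Γ| ≈ 0.771

|Γ| = (S − 1)/(S + 1) = (7.72 − 1)/(7.72 + 1) = 6.72/8.72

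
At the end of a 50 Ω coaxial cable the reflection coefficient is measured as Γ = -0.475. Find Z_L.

Z_L = Z_0·(1 + Γ)/(1 − Γ) = 50·(0.525)/(1.48)

Z_L ≈ 17.8 Ω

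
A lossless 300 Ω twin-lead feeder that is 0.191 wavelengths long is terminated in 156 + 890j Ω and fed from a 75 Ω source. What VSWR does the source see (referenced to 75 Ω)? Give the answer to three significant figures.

VSWR ≈ 34.1

βl = 2π × 0.191 = 68.8°
tan(βl) = 2.57
Z_in = Z_0·(Z_L + jZ_0·tanβl)/(Z_0 + jZ_L·tanβl) = 26 − j245 Ω
Γ_s = (Z_in − Z_s)/(Z_in + Z_s) = (-49 − j245)/(101 − j245), |Γ_s| = 0.943
VSWR = (1 + |Γ_s|)/(1 − |Γ_s|)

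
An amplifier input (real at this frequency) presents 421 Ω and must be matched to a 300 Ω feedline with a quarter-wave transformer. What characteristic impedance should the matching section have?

Z_qwt ≈ 355 Ω

Z_qwt = √(Z_0·R_L) = √(300 × 421) = √126300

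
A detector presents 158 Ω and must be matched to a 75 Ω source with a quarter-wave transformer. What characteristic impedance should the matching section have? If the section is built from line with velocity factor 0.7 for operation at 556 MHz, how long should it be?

Z_qwt ≈ 109 Ω; length ≈ 9.44 cm

Z_qwt = √(Z_0·R_L) = √(75 × 158) = √11850
λ = 0.7·c/f = 0.378 m, so l = λ/4 = 0.0944 m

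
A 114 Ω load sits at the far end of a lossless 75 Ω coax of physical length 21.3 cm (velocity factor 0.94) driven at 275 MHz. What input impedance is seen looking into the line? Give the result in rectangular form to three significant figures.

λ = v/f = 0.94·c / 275 MHz = 1.03 m
βl = 2π·l/λ = 2π × 0.208 = 74.8°
tan(βl) = tan(74.8°) = 3.67
Z_in = Z_0·(Z_L + jZ_0·tanβl)/(Z_0 + jZ_L·tanβl)
     = 75·(114 + j276)/(75 + j419)

Z_in ≈ 51.4 − j11.2 Ω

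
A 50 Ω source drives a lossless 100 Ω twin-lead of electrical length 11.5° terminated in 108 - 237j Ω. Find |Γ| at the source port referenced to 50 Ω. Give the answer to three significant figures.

tan(βl) = 0.203
Z_in = Z_0·(Z_L + jZ_0·tanβl)/(Z_0 + jZ_L·tanβl) = 50.1 − j154 Ω
Γ_s = (Z_in − Z_s)/(Z_in + Z_s) = (0.095 − j154)/(100 − j154), |Γ_s| = 0.838

|Γ| ≈ 0.838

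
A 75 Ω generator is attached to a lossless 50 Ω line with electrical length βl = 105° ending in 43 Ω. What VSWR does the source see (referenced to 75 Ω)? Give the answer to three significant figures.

VSWR ≈ 1.33

tan(βl) = -3.73
Z_in = Z_0·(Z_L + jZ_0·tanβl)/(Z_0 + jZ_L·tanβl) = 56.8 − j4.3 Ω
Γ_s = (Z_in − Z_s)/(Z_in + Z_s) = (-18.2 − j4.3)/(132 − j4.3), |Γ_s| = 0.142
VSWR = (1 + |Γ_s|)/(1 − |Γ_s|)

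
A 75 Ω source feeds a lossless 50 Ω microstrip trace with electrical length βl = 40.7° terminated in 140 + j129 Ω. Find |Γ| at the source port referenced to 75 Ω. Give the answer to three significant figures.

tan(βl) = 0.86
Z_in = Z_0·(Z_L + jZ_0·tanβl)/(Z_0 + jZ_L·tanβl) = 33.4 − j75.1 Ω
Γ_s = (Z_in − Z_s)/(Z_in + Z_s) = (-41.6 − j75.1)/(108 − j75.1), |Γ_s| = 0.651

|Γ| ≈ 0.651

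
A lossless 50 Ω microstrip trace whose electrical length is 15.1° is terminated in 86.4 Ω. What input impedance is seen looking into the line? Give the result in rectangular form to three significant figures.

Z_in ≈ 76.1 − j22 Ω

tan(βl) = tan(15.1°) = 0.27
Z_in = Z_0·(Z_L + jZ_0·tanβl)/(Z_0 + jZ_L·tanβl)
     = 50·(86.4 + j13.5)/(50 + j23.3)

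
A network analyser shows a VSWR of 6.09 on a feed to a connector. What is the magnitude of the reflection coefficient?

|Γ| = (S − 1)/(S + 1) = (6.09 − 1)/(6.09 + 1) = 5.09/7.09

|Γ| ≈ 0.718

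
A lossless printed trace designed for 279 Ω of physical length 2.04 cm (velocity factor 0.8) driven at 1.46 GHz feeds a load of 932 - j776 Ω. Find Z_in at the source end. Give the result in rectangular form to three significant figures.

λ = v/f = 0.8·c / 1.46 GHz = 0.164 m
βl = 2π·l/λ = 2π × 0.124 = 44.7°
tan(βl) = tan(44.7°) = 0.989
Z_in = Z_0·(Z_L + jZ_0·tanβl)/(Z_0 + jZ_L·tanβl)
     = 279·(932 − j500)/(1050 + j922)

Z_in ≈ 73.8 − j198 Ω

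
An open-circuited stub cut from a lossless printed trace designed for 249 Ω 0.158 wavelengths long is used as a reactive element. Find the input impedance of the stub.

βl = 2π × 0.158 = 56.9°
tan(βl) = 1.53
For an open-circuited stub, Z_in = −jZ_0·cot(βl) = −jZ_0/tan(βl)

Z_in ≈ −j162 Ω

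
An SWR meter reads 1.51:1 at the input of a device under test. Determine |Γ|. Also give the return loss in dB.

|Γ| ≈ 0.203; return loss ≈ 13.8 dB

|Γ| = (S − 1)/(S + 1) = (1.51 − 1)/(1.51 + 1) = 0.51/2.51
RL = −20·log₁₀|Γ| = −20·log₁₀(0.203)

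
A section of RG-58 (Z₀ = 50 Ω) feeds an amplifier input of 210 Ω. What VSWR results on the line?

VSWR ≈ 4.2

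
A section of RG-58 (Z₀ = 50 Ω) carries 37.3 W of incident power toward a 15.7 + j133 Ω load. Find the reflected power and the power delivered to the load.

P_reflected ≈ 32 W; P_delivered ≈ 5.32 W

|Γ| = |(-34.3 + j133)/(65.7 + j133)| = 0.926
|Γ|² = 0.857
P_refl = |Γ|²·P_inc = 32 W, P_del = (1 − |Γ|²)·P_inc = 5.32 W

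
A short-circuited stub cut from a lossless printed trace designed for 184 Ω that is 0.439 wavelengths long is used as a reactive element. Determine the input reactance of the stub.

βl = 2π × 0.439 = 158°
tan(βl) = -0.403
For a short-circuited stub, Z_in = jZ_0·tan(βl)

X_in ≈ -74.2 Ω (capacitive)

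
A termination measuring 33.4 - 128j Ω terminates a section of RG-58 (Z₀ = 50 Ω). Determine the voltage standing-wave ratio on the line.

VSWR ≈ 11.9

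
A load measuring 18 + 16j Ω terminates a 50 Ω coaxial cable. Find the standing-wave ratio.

Γ = (Z_L − Z_0)/(Z_L + Z_0) = (-32 + j16)/(68 + j16)
|Γ| = 35.8/69.9 = 0.512
VSWR = (1 + |Γ|)/(1 − |Γ|) = 1.51/0.488

VSWR ≈ 3.1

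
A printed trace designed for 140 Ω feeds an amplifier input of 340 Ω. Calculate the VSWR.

Γ = (340 − 140)/(340 + 140) = 0.417
VSWR = (1 + 0.417)/(1 − 0.417)

VSWR ≈ 2.43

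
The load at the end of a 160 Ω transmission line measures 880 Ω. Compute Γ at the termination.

Γ = 0.692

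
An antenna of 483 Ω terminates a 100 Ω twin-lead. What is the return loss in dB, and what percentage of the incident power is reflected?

Γ = (483 − 100)/(483 + 100) = 0.657
RL = −20·log₁₀(0.657) = 3.65 dB
P_refl/P_inc = |Γ|² = 0.432

RL ≈ 3.65 dB; 43.2% of incident power reflected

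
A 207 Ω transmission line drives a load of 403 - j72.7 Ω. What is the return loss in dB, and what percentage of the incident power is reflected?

Γ = (196 − j72.7)/(610 − j72.7), |Γ| = 0.34
RL = −20·log₁₀(0.34) = 9.36 dB
P_refl/P_inc = |Γ|² = 0.116

RL ≈ 9.36 dB; 11.6% of incident power reflected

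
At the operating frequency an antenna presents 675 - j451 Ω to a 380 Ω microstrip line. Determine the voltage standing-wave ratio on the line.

VSWR ≈ 2.77

Γ = (Z_L − Z_0)/(Z_L + Z_0) = (295 − j451)/(1055 − j451)
|Γ| = 539/1150 = 0.47
VSWR = (1 + |Γ|)/(1 − |Γ|) = 1.47/0.53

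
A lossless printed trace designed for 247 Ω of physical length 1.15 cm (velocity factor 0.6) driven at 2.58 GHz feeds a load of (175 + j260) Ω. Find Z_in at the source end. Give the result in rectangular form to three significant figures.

Z_in ≈ 332 − j362 Ω

λ = v/f = 0.6·c / 2.58 GHz = 0.0698 m
βl = 2π·l/λ = 2π × 0.165 = 59.3°
tan(βl) = tan(59.3°) = 1.69
Z_in = Z_0·(Z_L + jZ_0·tanβl)/(Z_0 + jZ_L·tanβl)
     = 247·(175 + j677)/(-192 + j295)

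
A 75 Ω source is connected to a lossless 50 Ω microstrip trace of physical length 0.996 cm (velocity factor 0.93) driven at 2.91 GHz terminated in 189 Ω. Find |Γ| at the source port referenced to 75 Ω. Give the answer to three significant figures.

|Γ| ≈ 0.577

λ = v/f = 0.93·c / 2.91 GHz = 0.0959 m
βl = 2π·l/λ = 2π × 0.104 = 37.4°
tan(βl) = 0.765
Z_in = Z_0·(Z_L + jZ_0·tanβl)/(Z_0 + jZ_L·tanβl) = 32 − j54.3 Ω
Γ_s = (Z_in − Z_s)/(Z_in + Z_s) = (-43 − j54.3)/(107 − j54.3), |Γ_s| = 0.577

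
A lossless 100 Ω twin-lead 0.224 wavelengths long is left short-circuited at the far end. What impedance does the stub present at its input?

βl = 2π × 0.224 = 80.6°
tan(βl) = 6.07
For a short-circuited stub, Z_in = jZ_0·tan(βl)

Z_in ≈ +j607 Ω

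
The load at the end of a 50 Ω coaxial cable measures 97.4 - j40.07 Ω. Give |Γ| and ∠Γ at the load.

Γ ≈ 0.406 ∠ -25°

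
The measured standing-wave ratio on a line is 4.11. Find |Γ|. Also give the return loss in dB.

|Γ| = (S − 1)/(S + 1) = (4.11 − 1)/(4.11 + 1) = 3.11/5.11
RL = −20·log₁₀|Γ| = −20·log₁₀(0.609)

|Γ| ≈ 0.609; return loss ≈ 4.31 dB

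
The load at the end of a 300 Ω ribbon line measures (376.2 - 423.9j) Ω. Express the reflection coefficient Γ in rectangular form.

Γ = (Z_L − Z_0)/(Z_L + Z_0) = (76.2 − j423.9)/(676.2 − j423.9)

Γ ≈ 0.363 − j0.399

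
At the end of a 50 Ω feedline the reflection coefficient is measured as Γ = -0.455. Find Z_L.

Z_L ≈ 18.7 Ω

Z_L = Z_0·(1 + Γ)/(1 − Γ) = 50·(0.545)/(1.46)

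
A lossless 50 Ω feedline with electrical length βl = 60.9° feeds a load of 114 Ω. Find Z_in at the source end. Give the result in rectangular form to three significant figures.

tan(βl) = tan(60.9°) = 1.8
Z_in = Z_0·(Z_L + jZ_0·tanβl)/(Z_0 + jZ_L·tanβl)
     = 50·(114 + j89.8)/(50 + j205)

Z_in ≈ 27.1 − j21.2 Ω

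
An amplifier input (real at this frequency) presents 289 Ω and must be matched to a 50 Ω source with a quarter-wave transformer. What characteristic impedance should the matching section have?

Z_qwt ≈ 120 Ω

Z_qwt = √(Z_0·R_L) = √(50 × 289) = √14450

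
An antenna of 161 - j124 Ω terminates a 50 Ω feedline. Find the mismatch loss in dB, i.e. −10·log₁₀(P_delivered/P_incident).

mismatch loss ≈ 2.7 dB

Γ = (111 − j124)/(211 − j124), |Γ| = 0.68
|Γ|² = 0.462, so P_del/P_inc = 1 − |Γ|² = 0.538
ML = −10·log₁₀(1 − |Γ|²)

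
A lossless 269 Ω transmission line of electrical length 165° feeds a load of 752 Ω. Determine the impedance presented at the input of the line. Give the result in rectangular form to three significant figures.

tan(βl) = tan(165°) = -0.268
Z_in = Z_0·(Z_L + jZ_0·tanβl)/(Z_0 + jZ_L·tanβl)
     = 269·(752 − j72.1)/(269 − j201)

Z_in ≈ 516 + j315 Ω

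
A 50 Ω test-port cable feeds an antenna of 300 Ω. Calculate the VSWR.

Γ = (300 − 50)/(300 + 50) = 0.714
VSWR = (1 + 0.714)/(1 − 0.714)

VSWR ≈ 6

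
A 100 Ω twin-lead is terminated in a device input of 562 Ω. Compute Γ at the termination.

Γ = (Z_L − Z_0)/(Z_L + Z_0) = (562 − 100)/(562 + 100) = 462/662

Γ = 0.698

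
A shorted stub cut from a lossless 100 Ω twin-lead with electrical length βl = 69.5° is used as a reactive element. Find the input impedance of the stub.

Z_in ≈ +j267 Ω

tan(βl) = 2.67
For a shorted stub, Z_in = jZ_0·tan(βl)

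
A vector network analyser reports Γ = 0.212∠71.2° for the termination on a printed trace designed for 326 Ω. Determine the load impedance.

Z_L ≈ 343 + j144 Ω

Z_L = Z_0·(1 + Γ)/(1 − Γ) = 326·(1.07 + j0.201)/(0.932 − j0.201)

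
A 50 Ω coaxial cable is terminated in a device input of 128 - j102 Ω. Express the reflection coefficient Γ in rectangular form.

Γ = (Z_L − Z_0)/(Z_L + Z_0) = (78 − j102)/(178 − j102)

Γ ≈ 0.577 − j0.242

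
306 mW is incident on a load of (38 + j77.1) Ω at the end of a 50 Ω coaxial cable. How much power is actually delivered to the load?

P_delivered ≈ 170 mW

|Γ| = |(-12 + j77.1)/(88 + j77.1)| = 0.667
|Γ|² = 0.445
P_refl = |Γ|²·P_inc = 136 mW, P_del = (1 − |Γ|²)·P_inc = 170 mW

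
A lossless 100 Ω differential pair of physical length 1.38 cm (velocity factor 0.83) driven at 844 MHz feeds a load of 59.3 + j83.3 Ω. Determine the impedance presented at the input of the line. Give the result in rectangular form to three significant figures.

Z_in ≈ 109 + j126 Ω

λ = v/f = 0.83·c / 844 MHz = 0.295 m
βl = 2π·l/λ = 2π × 0.0468 = 16.8°
tan(βl) = tan(16.8°) = 0.303
Z_in = Z_0·(Z_L + jZ_0·tanβl)/(Z_0 + jZ_L·tanβl)
     = 100·(59.3 + j114)/(74.8 + j17.9)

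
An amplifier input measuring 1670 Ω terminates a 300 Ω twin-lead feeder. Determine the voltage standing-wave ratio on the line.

VSWR ≈ 5.57

Γ = (1670 − 300)/(1670 + 300) = 0.695
VSWR = (1 + 0.695)/(1 − 0.695)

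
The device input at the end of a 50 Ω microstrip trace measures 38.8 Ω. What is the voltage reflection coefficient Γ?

Γ = (Z_L − Z_0)/(Z_L + Z_0) = (38.8 − 50)/(38.8 + 50) = -11.2/88.8

Γ = -0.126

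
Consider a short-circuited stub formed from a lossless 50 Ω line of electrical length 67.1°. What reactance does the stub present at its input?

tan(βl) = 2.37
For a short-circuited stub, Z_in = jZ_0·tan(βl)

X_in ≈ 118 Ω (inductive)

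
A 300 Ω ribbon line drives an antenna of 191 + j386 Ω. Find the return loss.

Γ = (-109 + j386)/(491 + j386), |Γ| = 0.642
RL = −20·log₁₀|Γ| = −20·log₁₀(0.642)

RL ≈ 3.85 dB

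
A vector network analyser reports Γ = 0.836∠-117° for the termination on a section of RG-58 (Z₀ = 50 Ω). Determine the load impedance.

Z_L ≈ 6.13 − j30.3 Ω

Z_L = Z_0·(1 + Γ)/(1 − Γ) = 50·(0.62 − j0.745)/(1.38 + j0.745)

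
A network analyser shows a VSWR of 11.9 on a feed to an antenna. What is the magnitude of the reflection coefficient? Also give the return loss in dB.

|Γ| ≈ 0.845; return loss ≈ 1.46 dB

|Γ| = (S − 1)/(S + 1) = (11.9 − 1)/(11.9 + 1) = 10.9/12.9
RL = −20·log₁₀|Γ| = −20·log₁₀(0.845)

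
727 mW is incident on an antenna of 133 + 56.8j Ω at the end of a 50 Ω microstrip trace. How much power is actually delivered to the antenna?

P_delivered ≈ 527 mW

|Γ| = |(83 + j56.8)/(183 + j56.8)| = 0.525
|Γ|² = 0.276
P_refl = |Γ|²·P_inc = 200 mW, P_del = (1 − |Γ|²)·P_inc = 527 mW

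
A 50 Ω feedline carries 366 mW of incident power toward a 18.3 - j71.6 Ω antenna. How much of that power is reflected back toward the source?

|Γ| = |(-31.7 − j71.6)/(68.3 − j71.6)| = 0.791
|Γ|² = 0.626
P_refl = |Γ|²·P_inc = 229 mW, P_del = (1 − |Γ|²)·P_inc = 137 mW

P_reflected ≈ 229 mW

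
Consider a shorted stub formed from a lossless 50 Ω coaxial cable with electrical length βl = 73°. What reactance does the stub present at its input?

X_in ≈ 164 Ω (inductive)

tan(βl) = 3.27
For a shorted stub, Z_in = jZ_0·tan(βl)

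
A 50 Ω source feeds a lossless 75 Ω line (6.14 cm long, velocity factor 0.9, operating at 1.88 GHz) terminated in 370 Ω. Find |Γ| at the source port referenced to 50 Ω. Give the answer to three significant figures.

|Γ| ≈ 0.738

λ = v/f = 0.9·c / 1.88 GHz = 0.144 m
βl = 2π·l/λ = 2π × 0.428 = 154°
tan(βl) = -0.49
Z_in = Z_0·(Z_L + jZ_0·tanβl)/(Z_0 + jZ_L·tanβl) = 67.1 + j125 Ω
Γ_s = (Z_in − Z_s)/(Z_in + Z_s) = (17.1 + j125)/(117 + j125), |Γ_s| = 0.738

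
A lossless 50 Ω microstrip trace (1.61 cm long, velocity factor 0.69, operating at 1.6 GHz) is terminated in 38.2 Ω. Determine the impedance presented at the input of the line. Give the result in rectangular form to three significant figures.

Z_in ≈ 48.2 + j13.1 Ω

λ = v/f = 0.69·c / 1.6 GHz = 0.129 m
βl = 2π·l/λ = 2π × 0.124 = 44.8°
tan(βl) = tan(44.8°) = 0.993
Z_in = Z_0·(Z_L + jZ_0·tanβl)/(Z_0 + jZ_L·tanβl)
     = 50·(38.2 + j49.7)/(50 + j37.9)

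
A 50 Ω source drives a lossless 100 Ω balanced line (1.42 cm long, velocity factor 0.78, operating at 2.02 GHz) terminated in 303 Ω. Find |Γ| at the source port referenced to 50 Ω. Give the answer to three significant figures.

|Γ| ≈ 0.601

λ = v/f = 0.78·c / 2.02 GHz = 0.116 m
βl = 2π·l/λ = 2π × 0.123 = 44.1°
tan(βl) = 0.97
Z_in = Z_0·(Z_L + jZ_0·tanβl)/(Z_0 + jZ_L·tanβl) = 61 − j82.3 Ω
Γ_s = (Z_in − Z_s)/(Z_in + Z_s) = (11 − j82.3)/(111 − j82.3), |Γ_s| = 0.601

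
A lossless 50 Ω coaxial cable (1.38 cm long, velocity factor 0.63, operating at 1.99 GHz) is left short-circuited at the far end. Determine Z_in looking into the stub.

Z_in ≈ +j64.7 Ω

λ = v/f = 0.63·c / 1.99 GHz = 0.095 m
βl = 2π·l/λ = 2π × 0.145 = 52.3°
tan(βl) = 1.29
For a short-circuited stub, Z_in = jZ_0·tan(βl)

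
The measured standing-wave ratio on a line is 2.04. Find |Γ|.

|Γ| ≈ 0.342

|Γ| = (S − 1)/(S + 1) = (2.04 − 1)/(2.04 + 1) = 1.04/3.04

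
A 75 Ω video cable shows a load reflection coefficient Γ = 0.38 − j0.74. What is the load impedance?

Z_L = Z_0·(1 + Γ)/(1 − Γ) = 75·(1.38 − j0.74)/(0.62 + j0.74)

Z_L ≈ 24.8 − j119 Ω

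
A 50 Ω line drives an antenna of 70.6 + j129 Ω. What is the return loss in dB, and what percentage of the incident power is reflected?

RL ≈ 2.62 dB; 54.7% of incident power reflected

Γ = (20.6 + j129)/(120.6 + j129), |Γ| = 0.74
RL = −20·log₁₀(0.74) = 2.62 dB
P_refl/P_inc = |Γ|² = 0.547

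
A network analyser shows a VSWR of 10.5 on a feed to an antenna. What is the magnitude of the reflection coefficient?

|Γ| ≈ 0.826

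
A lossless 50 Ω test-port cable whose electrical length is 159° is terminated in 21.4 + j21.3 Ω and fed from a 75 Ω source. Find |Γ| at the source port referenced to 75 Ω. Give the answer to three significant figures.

|Γ| ≈ 0.618

tan(βl) = -0.384
Z_in = Z_0·(Z_L + jZ_0·tanβl)/(Z_0 + jZ_L·tanβl) = 17.8 + j4.32 Ω
Γ_s = (Z_in − Z_s)/(Z_in + Z_s) = (-57.2 + j4.32)/(92.8 + j4.32), |Γ_s| = 0.618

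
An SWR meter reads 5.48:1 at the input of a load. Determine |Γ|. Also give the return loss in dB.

|Γ| = (S − 1)/(S + 1) = (5.48 − 1)/(5.48 + 1) = 4.48/6.48
RL = −20·log₁₀|Γ| = −20·log₁₀(0.691)

|Γ| ≈ 0.691; return loss ≈ 3.21 dB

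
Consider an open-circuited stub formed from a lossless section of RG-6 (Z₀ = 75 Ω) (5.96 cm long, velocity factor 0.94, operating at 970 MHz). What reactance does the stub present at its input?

X_in ≈ -21.8 Ω (capacitive)

λ = v/f = 0.94·c / 970 MHz = 0.291 m
βl = 2π·l/λ = 2π × 0.205 = 73.8°
tan(βl) = 3.44
For an open-circuited stub, Z_in = −jZ_0·cot(βl) = −jZ_0/tan(βl)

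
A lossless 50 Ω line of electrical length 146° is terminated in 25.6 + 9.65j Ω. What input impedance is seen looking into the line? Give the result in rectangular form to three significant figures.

tan(βl) = tan(146°) = -0.675
Z_in = Z_0·(Z_L + jZ_0·tanβl)/(Z_0 + jZ_L·tanβl)
     = 50·(25.6 − j24.1)/(56.5 − j17.3)

Z_in ≈ 26.7 − j13.2 Ω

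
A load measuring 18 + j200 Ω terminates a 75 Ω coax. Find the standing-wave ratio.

Γ = (Z_L − Z_0)/(Z_L + Z_0) = (-57 + j200)/(93 + j200)
|Γ| = 208/221 = 0.943
VSWR = (1 + |Γ|)/(1 − |Γ|) = 1.94/0.0571

VSWR ≈ 34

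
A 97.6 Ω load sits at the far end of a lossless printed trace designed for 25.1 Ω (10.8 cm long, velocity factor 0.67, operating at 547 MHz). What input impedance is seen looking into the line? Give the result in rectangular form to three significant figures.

λ = v/f = 0.67·c / 547 MHz = 0.367 m
βl = 2π·l/λ = 2π × 0.294 = 106°
tan(βl) = tan(106°) = -3.53
Z_in = Z_0·(Z_L + jZ_0·tanβl)/(Z_0 + jZ_L·tanβl)
     = 25.1·(97.6 − j88.7)/(25.1 − j345)

Z_in ≈ 6.94 + j6.6 Ω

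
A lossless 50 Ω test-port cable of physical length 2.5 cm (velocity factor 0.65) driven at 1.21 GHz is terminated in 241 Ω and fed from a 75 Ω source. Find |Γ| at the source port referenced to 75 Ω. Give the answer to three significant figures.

|Γ| ≈ 0.714

λ = v/f = 0.65·c / 1.21 GHz = 0.161 m
βl = 2π·l/λ = 2π × 0.155 = 55.8°
tan(βl) = 1.47
Z_in = Z_0·(Z_L + jZ_0·tanβl)/(Z_0 + jZ_L·tanβl) = 14.9 − j31.8 Ω
Γ_s = (Z_in − Z_s)/(Z_in + Z_s) = (-60.1 − j31.8)/(89.9 − j31.8), |Γ_s| = 0.714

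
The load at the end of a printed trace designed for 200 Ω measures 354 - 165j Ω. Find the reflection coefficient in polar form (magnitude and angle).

Γ ≈ 0.39 ∠ -30.4°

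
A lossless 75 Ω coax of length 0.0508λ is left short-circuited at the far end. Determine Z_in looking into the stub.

βl = 2π × 0.0508 = 18.3°
tan(βl) = 0.33
For a short-circuited stub, Z_in = jZ_0·tan(βl)

Z_in ≈ +j24.8 Ω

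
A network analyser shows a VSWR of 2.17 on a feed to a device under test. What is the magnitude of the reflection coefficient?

|Γ| ≈ 0.369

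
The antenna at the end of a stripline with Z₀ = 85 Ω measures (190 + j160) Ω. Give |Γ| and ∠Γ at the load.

Γ ≈ 0.602 ∠ 26.5°

Γ = (Z_L − Z_0)/(Z_L + Z_0) = (105 + j160)/(275 + j160)
|Γ| = 191/318 = 0.602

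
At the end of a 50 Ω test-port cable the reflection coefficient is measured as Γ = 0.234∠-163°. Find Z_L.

Z_L = Z_0·(1 + Γ)/(1 − Γ) = 50·(0.776 − j0.0684)/(1.22 + j0.0684)

Z_L ≈ 31.5 − j4.55 Ω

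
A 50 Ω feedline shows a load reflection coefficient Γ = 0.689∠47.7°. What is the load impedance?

Z_L ≈ 48 + j93.1 Ω

Z_L = Z_0·(1 + Γ)/(1 − Γ) = 50·(1.46 + j0.51)/(0.536 − j0.51)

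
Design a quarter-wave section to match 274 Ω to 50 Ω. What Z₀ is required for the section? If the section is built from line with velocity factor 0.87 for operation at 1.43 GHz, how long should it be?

Z_qwt ≈ 117 Ω; length ≈ 4.56 cm

Z_qwt = √(Z_0·R_L) = √(50 × 274) = √13700
λ = 0.87·c/f = 0.183 m, so l = λ/4 = 0.0456 m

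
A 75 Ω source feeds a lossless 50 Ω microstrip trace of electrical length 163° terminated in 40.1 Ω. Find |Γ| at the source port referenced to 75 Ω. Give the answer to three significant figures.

|Γ| ≈ 0.292

tan(βl) = -0.306
Z_in = Z_0·(Z_L + jZ_0·tanβl)/(Z_0 + jZ_L·tanβl) = 41.4 − j5.14 Ω
Γ_s = (Z_in − Z_s)/(Z_in + Z_s) = (-33.6 − j5.14)/(116 − j5.14), |Γ_s| = 0.292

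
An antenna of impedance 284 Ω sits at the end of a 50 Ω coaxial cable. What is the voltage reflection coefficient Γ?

Γ = 0.701

Γ = (Z_L − Z_0)/(Z_L + Z_0) = (284 − 50)/(284 + 50) = 234/334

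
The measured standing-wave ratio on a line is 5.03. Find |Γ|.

|Γ| = (S − 1)/(S + 1) = (5.03 − 1)/(5.03 + 1) = 4.03/6.03

|Γ| ≈ 0.668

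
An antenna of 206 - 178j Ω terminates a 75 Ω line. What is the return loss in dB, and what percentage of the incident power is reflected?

Γ = (131 − j178)/(281 − j178), |Γ| = 0.664
RL = −20·log₁₀(0.664) = 3.55 dB
P_refl/P_inc = |Γ|² = 0.441

RL ≈ 3.55 dB; 44.1% of incident power reflected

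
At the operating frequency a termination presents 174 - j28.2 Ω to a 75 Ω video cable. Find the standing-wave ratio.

VSWR ≈ 2.39

Γ = (Z_L − Z_0)/(Z_L + Z_0) = (99 − j28.2)/(249 − j28.2)
|Γ| = 103/251 = 0.411
VSWR = (1 + |Γ|)/(1 − |Γ|) = 1.41/0.589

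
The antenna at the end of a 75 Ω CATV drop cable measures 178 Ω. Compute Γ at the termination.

Γ = (Z_L − Z_0)/(Z_L + Z_0) = (178 − 75)/(178 + 75) = 103/253

Γ = 0.407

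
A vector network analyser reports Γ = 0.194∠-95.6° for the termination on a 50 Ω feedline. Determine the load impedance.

Z_L = Z_0·(1 + Γ)/(1 − Γ) = 50·(0.981 − j0.193)/(1.02 + j0.193)

Z_L ≈ 44.7 − j18 Ω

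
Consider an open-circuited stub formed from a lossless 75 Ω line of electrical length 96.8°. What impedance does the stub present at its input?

tan(βl) = -8.39
For an open-circuited stub, Z_in = −jZ_0·cot(βl) = −jZ_0/tan(βl)

Z_in ≈ +j8.94 Ω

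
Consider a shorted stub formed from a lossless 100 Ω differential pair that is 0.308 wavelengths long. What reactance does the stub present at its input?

X_in ≈ -262 Ω (capacitive)

βl = 2π × 0.308 = 111°
tan(βl) = -2.62
For a shorted stub, Z_in = jZ_0·tan(βl)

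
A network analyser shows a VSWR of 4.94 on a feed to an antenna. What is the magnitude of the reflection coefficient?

|Γ| = (S − 1)/(S + 1) = (4.94 − 1)/(4.94 + 1) = 3.94/5.94

|Γ| ≈ 0.663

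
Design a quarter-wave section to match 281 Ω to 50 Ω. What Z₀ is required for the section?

Z_qwt = √(Z_0·R_L) = √(50 × 281) = √14050

Z_qwt ≈ 119 Ω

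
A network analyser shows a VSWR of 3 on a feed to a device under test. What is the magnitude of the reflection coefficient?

|Γ| ≈ 0.5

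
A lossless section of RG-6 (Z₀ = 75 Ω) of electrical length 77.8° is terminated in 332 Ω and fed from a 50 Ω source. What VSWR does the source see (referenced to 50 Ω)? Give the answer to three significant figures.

tan(βl) = 4.63
Z_in = Z_0·(Z_L + jZ_0·tanβl)/(Z_0 + jZ_L·tanβl) = 17.7 − j15.4 Ω
Γ_s = (Z_in − Z_s)/(Z_in + Z_s) = (-32.3 − j15.4)/(67.7 − j15.4), |Γ_s| = 0.515
VSWR = (1 + |Γ_s|)/(1 − |Γ_s|)

VSWR ≈ 3.13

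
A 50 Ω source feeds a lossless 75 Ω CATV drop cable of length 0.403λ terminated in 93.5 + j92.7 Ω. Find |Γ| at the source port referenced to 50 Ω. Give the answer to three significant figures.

βl = 2π × 0.403 = 145°
tan(βl) = -0.698
Z_in = Z_0·(Z_L + jZ_0·tanβl)/(Z_0 + jZ_L·tanβl) = 32.9 + j37 Ω
Γ_s = (Z_in − Z_s)/(Z_in + Z_s) = (-17.1 + j37)/(82.9 + j37), |Γ_s| = 0.449

|Γ| ≈ 0.449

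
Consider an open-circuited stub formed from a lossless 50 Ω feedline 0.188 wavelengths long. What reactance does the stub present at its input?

X_in ≈ -20.5 Ω (capacitive)

βl = 2π × 0.188 = 67.7°
tan(βl) = 2.44
For an open-circuited stub, Z_in = −jZ_0·cot(βl) = −jZ_0/tan(βl)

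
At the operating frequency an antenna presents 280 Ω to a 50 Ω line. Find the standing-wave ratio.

VSWR ≈ 5.6

For a purely resistive load, VSWR = R_L/Z_0 or Z_0/R_L (whichever > 1) = 280/50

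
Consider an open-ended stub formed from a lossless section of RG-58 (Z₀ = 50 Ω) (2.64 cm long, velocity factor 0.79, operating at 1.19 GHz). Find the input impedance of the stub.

λ = v/f = 0.79·c / 1.19 GHz = 0.199 m
βl = 2π·l/λ = 2π × 0.133 = 47.7°
tan(βl) = 1.1
For an open-ended stub, Z_in = −jZ_0·cot(βl) = −jZ_0/tan(βl)

Z_in ≈ −j45.5 Ω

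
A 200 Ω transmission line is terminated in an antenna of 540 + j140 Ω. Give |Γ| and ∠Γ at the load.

Γ ≈ 0.488 ∠ 11.7°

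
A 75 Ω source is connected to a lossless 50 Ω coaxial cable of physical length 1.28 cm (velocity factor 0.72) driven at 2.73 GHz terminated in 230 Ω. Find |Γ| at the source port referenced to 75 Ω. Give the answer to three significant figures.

λ = v/f = 0.72·c / 2.73 GHz = 0.0791 m
βl = 2π·l/λ = 2π × 0.162 = 58.2°
tan(βl) = 1.62
Z_in = Z_0·(Z_L + jZ_0·tanβl)/(Z_0 + jZ_L·tanβl) = 14.8 − j29 Ω
Γ_s = (Z_in − Z_s)/(Z_in + Z_s) = (-60.2 − j29)/(89.8 − j29), |Γ_s| = 0.709

|Γ| ≈ 0.709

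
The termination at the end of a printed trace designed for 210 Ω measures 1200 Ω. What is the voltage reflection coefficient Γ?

Γ = 0.702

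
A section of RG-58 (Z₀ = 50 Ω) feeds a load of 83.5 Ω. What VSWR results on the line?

VSWR ≈ 1.67

Γ = (83.5 − 50)/(83.5 + 50) = 0.251
VSWR = (1 + 0.251)/(1 − 0.251)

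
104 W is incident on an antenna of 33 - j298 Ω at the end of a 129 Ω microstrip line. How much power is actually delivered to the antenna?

|Γ| = |(-96 − j298)/(162 − j298)| = 0.923
|Γ|² = 0.852
P_refl = |Γ|²·P_inc = 88.6 W, P_del = (1 − |Γ|²)·P_inc = 15.4 W

P_delivered ≈ 15.4 W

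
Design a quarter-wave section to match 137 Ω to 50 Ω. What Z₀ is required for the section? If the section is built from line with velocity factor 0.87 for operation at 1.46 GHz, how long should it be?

Z_qwt = √(Z_0·R_L) = √(50 × 137) = √6850
λ = 0.87·c/f = 0.179 m, so l = λ/4 = 0.0447 m

Z_qwt ≈ 82.8 Ω; length ≈ 4.47 cm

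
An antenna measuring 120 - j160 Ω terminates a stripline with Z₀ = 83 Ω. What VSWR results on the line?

Γ = (Z_L − Z_0)/(Z_L + Z_0) = (37 − j160)/(203 − j160)
|Γ| = 164/258 = 0.635
VSWR = (1 + |Γ|)/(1 − |Γ|) = 1.64/0.365

VSWR ≈ 4.48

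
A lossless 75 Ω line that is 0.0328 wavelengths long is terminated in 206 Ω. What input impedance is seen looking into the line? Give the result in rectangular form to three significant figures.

βl = 2π × 0.0328 = 11.8°
tan(βl) = tan(11.8°) = 0.209
Z_in = Z_0·(Z_L + jZ_0·tanβl)/(Z_0 + jZ_L·tanβl)
     = 75·(206 + j15.7)/(75 + j43.1)

Z_in ≈ 162 − j77.2 Ω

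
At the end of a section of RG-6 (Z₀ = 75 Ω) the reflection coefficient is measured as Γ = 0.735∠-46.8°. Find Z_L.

Z_L = Z_0·(1 + Γ)/(1 − Γ) = 75·(1.5 − j0.536)/(0.497 + j0.536)

Z_L ≈ 64.6 − j151 Ω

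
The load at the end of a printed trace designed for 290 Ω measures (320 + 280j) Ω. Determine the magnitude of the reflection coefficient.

|Γ| ≈ 0.42

Γ = (Z_L − Z_0)/(Z_L + Z_0) = (30 + j280)/(610 + j280)
|Γ| = 282/671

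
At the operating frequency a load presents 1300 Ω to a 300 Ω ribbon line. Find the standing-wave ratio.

For a purely resistive load, VSWR = R_L/Z_0 or Z_0/R_L (whichever > 1) = 1300/300

VSWR ≈ 4.33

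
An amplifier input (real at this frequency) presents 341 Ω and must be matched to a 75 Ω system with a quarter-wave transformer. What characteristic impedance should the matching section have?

Z_qwt = √(Z_0·R_L) = √(75 × 341) = √25580

Z_qwt ≈ 160 Ω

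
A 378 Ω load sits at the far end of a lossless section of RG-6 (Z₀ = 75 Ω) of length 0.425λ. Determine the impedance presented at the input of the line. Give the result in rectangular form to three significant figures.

Z_in ≈ 62.7 + j123 Ω

βl = 2π × 0.425 = 153°
tan(βl) = tan(153°) = -0.51
Z_in = Z_0·(Z_L + jZ_0·tanβl)/(Z_0 + jZ_L·tanβl)
     = 75·(378 − j38.2)/(75 − j193)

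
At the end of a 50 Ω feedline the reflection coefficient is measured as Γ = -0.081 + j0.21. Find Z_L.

Z_L ≈ 39.1 + j17.3 Ω

Z_L = Z_0·(1 + Γ)/(1 − Γ) = 50·(0.919 + j0.21)/(1.08 − j0.21)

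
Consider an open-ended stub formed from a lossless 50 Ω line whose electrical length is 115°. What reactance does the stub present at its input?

tan(βl) = -2.14
For an open-ended stub, Z_in = −jZ_0·cot(βl) = −jZ_0/tan(βl)

X_in ≈ 23.3 Ω (inductive)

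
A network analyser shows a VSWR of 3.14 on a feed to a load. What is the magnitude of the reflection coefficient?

|Γ| ≈ 0.517

|Γ| = (S − 1)/(S + 1) = (3.14 − 1)/(3.14 + 1) = 2.14/4.14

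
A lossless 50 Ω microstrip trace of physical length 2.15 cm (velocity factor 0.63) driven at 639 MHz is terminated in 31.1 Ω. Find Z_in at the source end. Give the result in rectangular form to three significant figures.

λ = v/f = 0.63·c / 639 MHz = 0.296 m
βl = 2π·l/λ = 2π × 0.0727 = 26.2°
tan(βl) = tan(26.2°) = 0.491
Z_in = Z_0·(Z_L + jZ_0·tanβl)/(Z_0 + jZ_L·tanβl)
     = 50·(31.1 + j24.6)/(50 + j15.3)

Z_in ≈ 35.3 + j13.8 Ω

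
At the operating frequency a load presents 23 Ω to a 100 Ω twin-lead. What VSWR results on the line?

VSWR ≈ 4.35

Γ = (23 − 100)/(23 + 100) = -0.626
VSWR = (1 + 0.626)/(1 − 0.626)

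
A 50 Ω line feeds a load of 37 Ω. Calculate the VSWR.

For a purely resistive load, VSWR = R_L/Z_0 or Z_0/R_L (whichever > 1) = 50/37

VSWR ≈ 1.35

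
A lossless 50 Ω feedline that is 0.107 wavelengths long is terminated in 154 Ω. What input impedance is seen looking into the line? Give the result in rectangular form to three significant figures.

βl = 2π × 0.107 = 38.5°
tan(βl) = tan(38.5°) = 0.796
Z_in = Z_0·(Z_L + jZ_0·tanβl)/(Z_0 + jZ_L·tanβl)
     = 50·(154 + j39.8)/(50 + j123)

Z_in ≈ 35.9 − j48.2 Ω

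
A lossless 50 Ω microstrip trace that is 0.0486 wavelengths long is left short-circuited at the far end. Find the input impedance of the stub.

Z_in ≈ +j15.8 Ω

βl = 2π × 0.0486 = 17.5°
tan(βl) = 0.315
For a short-circuited stub, Z_in = jZ_0·tan(βl)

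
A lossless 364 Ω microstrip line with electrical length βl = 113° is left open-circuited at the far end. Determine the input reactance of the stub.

tan(βl) = -2.36
For an open-circuited stub, Z_in = −jZ_0·cot(βl) = −jZ_0/tan(βl)

X_in ≈ 155 Ω (inductive)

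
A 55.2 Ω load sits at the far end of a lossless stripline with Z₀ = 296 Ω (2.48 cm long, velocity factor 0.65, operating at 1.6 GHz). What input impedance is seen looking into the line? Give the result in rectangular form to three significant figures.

λ = v/f = 0.65·c / 1.6 GHz = 0.122 m
βl = 2π·l/λ = 2π × 0.203 = 73.3°
tan(βl) = tan(73.3°) = 3.32
Z_in = Z_0·(Z_L + jZ_0·tanβl)/(Z_0 + jZ_L·tanβl)
     = 296·(55.2 + j984)/(296 + j183)

Z_in ≈ 480 + j686 Ω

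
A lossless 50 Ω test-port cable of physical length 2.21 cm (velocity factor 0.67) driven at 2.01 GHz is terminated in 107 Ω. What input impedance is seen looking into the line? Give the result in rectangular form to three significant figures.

λ = v/f = 0.67·c / 2.01 GHz = 0.1 m
βl = 2π·l/λ = 2π × 0.221 = 79.6°
tan(βl) = tan(79.6°) = 5.43
Z_in = Z_0·(Z_L + jZ_0·tanβl)/(Z_0 + jZ_L·tanβl)
     = 50·(107 + j271)/(50 + j581)

Z_in ≈ 24 − j7.15 Ω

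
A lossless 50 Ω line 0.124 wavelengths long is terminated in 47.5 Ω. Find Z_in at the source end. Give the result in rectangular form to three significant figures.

βl = 2π × 0.124 = 44.6°
tan(βl) = tan(44.6°) = 0.988
Z_in = Z_0·(Z_L + jZ_0·tanβl)/(Z_0 + jZ_L·tanβl)
     = 50·(47.5 + j49.4)/(50 + j46.9)

Z_in ≈ 49.9 + j2.56 Ω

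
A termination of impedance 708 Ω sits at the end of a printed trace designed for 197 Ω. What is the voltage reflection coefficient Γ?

Γ = (Z_L − Z_0)/(Z_L + Z_0) = (708 − 197)/(708 + 197) = 511/905

Γ = 0.565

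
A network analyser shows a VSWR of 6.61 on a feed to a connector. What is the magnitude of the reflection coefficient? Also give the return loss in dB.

|Γ| ≈ 0.737; return loss ≈ 2.65 dB

|Γ| = (S − 1)/(S + 1) = (6.61 − 1)/(6.61 + 1) = 5.61/7.61
RL = −20·log₁₀|Γ| = −20·log₁₀(0.737)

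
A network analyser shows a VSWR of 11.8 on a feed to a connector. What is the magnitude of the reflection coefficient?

|Γ| = (S − 1)/(S + 1) = (11.8 − 1)/(11.8 + 1) = 10.8/12.8

|Γ| ≈ 0.844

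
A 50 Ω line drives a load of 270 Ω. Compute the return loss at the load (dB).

Γ = (270 − 50)/(270 + 50) = 0.688
RL = −20·log₁₀|Γ| = −20·log₁₀(0.688)

RL ≈ 3.25 dB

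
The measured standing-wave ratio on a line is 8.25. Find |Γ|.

|Γ| ≈ 0.784

|Γ| = (S − 1)/(S + 1) = (8.25 − 1)/(8.25 + 1) = 7.25/9.25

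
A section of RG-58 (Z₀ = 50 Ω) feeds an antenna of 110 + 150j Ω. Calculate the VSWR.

Γ = (Z_L − Z_0)/(Z_L + Z_0) = (60 + j150)/(160 + j150)
|Γ| = 162/219 = 0.737
VSWR = (1 + |Γ|)/(1 − |Γ|) = 1.74/0.263

VSWR ≈ 6.59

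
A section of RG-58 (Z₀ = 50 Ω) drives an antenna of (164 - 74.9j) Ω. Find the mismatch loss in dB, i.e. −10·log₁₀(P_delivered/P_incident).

Γ = (114 − j74.9)/(214 − j74.9), |Γ| = 0.602
|Γ|² = 0.362, so P_del/P_inc = 1 − |Γ|² = 0.638
ML = −10·log₁₀(1 − |Γ|²)

mismatch loss ≈ 1.95 dB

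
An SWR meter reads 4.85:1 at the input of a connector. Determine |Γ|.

|Γ| = (S − 1)/(S + 1) = (4.85 − 1)/(4.85 + 1) = 3.85/5.85

|Γ| ≈ 0.658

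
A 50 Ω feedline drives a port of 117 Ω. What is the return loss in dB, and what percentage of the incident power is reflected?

Γ = (117 − 50)/(117 + 50) = 0.401
RL = −20·log₁₀(0.401) = 7.93 dB
P_refl/P_inc = |Γ|² = 0.161

RL ≈ 7.93 dB; 16.1% of incident power reflected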